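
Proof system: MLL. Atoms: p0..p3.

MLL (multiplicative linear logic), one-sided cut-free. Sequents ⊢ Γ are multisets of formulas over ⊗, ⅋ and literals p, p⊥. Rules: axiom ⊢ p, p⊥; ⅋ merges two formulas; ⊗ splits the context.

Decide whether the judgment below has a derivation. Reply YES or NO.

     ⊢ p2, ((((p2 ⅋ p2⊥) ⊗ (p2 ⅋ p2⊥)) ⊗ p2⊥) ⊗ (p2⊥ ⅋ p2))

Derivation trace:
[⊗]  ⊢ p2, ((((p2 ⅋ p2⊥) ⊗ (p2 ⅋ p2⊥)) ⊗ p2⊥) ⊗ (p2⊥ ⅋ p2))
  [⊗]  ⊢ p2, (((p2 ⅋ p2⊥) ⊗ (p2 ⅋ p2⊥)) ⊗ p2⊥)
    [⊗]  ⊢ ((p2 ⅋ p2⊥) ⊗ (p2 ⅋ p2⊥))
      [⅋]  ⊢ (p2 ⅋ p2⊥)
        [Ax]  ⊢ p2, p2⊥
      [⅋]  ⊢ (p2 ⅋ p2⊥)
        [Ax]  ⊢ p2, p2⊥
    [Ax]  ⊢ p2, p2⊥
  [⅋]  ⊢ (p2⊥ ⅋ p2)
    [Ax]  ⊢ p2, p2⊥

Result: YES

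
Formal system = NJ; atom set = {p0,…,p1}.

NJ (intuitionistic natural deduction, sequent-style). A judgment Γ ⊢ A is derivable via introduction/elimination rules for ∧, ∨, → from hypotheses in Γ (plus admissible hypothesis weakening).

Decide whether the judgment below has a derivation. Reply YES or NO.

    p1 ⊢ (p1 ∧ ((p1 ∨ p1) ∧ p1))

Proof tree:
[∧I] p1 ⊢ (p1 ∧ ((p1 ∨ p1) ∧ p1))
  [Ax] p1 ⊢ p1
  [∧I] p1 ⊢ ((p1 ∨ p1) ∧ p1)
    [∨I₂] p1 ⊢ (p1 ∨ p1)
      [Ax] p1 ⊢ p1
    [Ax] p1 ⊢ p1

Result: YES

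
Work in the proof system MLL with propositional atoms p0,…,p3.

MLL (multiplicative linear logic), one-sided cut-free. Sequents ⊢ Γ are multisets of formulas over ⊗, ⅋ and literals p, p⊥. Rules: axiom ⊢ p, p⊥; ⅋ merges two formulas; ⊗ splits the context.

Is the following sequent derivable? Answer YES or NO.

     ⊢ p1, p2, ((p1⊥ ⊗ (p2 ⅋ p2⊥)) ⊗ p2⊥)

Derivation (root first):
[⊗]  ⊢ p1, p2, ((p1⊥ ⊗ (p2 ⅋ p2⊥)) ⊗ p2⊥)
  [⊗]  ⊢ p1, (p1⊥ ⊗ (p2 ⅋ p2⊥))
    [Ax]  ⊢ p1, p1⊥
    [⅋]  ⊢ (p2 ⅋ p2⊥)
      [Ax]  ⊢ p2, p2⊥
  [Ax]  ⊢ p2, p2⊥

Result: YES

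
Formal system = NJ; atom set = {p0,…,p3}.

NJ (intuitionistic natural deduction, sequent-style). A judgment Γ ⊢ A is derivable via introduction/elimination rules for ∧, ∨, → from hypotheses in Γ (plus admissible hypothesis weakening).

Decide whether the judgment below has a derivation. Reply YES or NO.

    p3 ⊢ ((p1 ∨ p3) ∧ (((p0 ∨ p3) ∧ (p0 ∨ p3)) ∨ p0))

Proof tree:
[∧I] p3 ⊢ ((p1 ∨ p3) ∧ (((p0 ∨ p3) ∧ (p0 ∨ p3)) ∨ p0))
  [∨I₂] p3 ⊢ (p1 ∨ p3)
    [Ax] p3 ⊢ p3
  [∨I₁] p3 ⊢ (((p0 ∨ p3) ∧ (p0 ∨ p3)) ∨ p0)
    [∧I] p3 ⊢ ((p0 ∨ p3) ∧ (p0 ∨ p3))
      [∨I₂] p3 ⊢ (p0 ∨ p3)
        [Ax] p3 ⊢ p3
      [∨I₂] p3 ⊢ (p0 ∨ p3)
        [Ax] p3 ⊢ p3

Result: YES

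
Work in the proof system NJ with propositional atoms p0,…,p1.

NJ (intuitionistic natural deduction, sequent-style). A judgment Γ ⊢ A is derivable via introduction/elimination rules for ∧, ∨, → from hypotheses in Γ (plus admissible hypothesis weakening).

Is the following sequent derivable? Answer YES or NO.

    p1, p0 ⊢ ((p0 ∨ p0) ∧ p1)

Proof tree:
[∧I] p1, p0 ⊢ ((p0 ∨ p0) ∧ p1)
  [∨I₂] p0 ⊢ (p0 ∨ p0)
    [Ax] p0 ⊢ p0
  [Ax] p1 ⊢ p1

Result: YES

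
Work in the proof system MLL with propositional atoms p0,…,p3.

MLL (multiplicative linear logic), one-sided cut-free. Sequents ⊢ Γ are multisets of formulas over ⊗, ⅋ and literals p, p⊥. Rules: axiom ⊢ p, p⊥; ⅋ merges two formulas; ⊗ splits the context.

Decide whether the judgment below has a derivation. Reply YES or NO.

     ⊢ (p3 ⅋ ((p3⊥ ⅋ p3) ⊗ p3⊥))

Derivation trace:
[⅋]  ⊢ (p3 ⅋ ((p3⊥ ⅋ p3) ⊗ p3⊥))
  [⊗]  ⊢ p3, ((p3⊥ ⅋ p3) ⊗ p3⊥)
    [⅋]  ⊢ (p3⊥ ⅋ p3)
      [Ax]  ⊢ p3, p3⊥
    [Ax]  ⊢ p3, p3⊥

Result: YES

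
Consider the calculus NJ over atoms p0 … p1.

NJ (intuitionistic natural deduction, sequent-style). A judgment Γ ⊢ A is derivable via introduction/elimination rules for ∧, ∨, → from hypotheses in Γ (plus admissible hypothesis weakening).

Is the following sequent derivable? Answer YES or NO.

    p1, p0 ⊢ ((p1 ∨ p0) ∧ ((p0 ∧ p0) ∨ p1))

Proof tree:
[∧I] p1, p0 ⊢ ((p1 ∨ p0) ∧ ((p0 ∧ p0) ∨ p1))
  [∨I₁] p1 ⊢ (p1 ∨ p0)
    [Ax] p1 ⊢ p1
  [∨I₁] p0 ⊢ ((p0 ∧ p0) ∨ p1)
    [∧I] p0 ⊢ (p0 ∧ p0)
      [Ax] p0 ⊢ p0
      [Ax] p0 ⊢ p0

Result: YES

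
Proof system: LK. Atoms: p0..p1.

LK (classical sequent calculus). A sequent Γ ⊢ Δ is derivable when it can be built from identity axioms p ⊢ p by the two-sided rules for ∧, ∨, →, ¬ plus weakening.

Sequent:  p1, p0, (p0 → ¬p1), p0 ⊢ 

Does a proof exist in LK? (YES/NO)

Derivation trace:
[WL] p1, p0, (p0 → ¬p1), p0 ⊢ 
  [→L] p1, p0, (p0 → ¬p1) ⊢ 
    [Ax] p0 ⊢ p0
    [¬L] p1, ¬p1 ⊢ 
      [Ax] p1 ⊢ p1

Result: YES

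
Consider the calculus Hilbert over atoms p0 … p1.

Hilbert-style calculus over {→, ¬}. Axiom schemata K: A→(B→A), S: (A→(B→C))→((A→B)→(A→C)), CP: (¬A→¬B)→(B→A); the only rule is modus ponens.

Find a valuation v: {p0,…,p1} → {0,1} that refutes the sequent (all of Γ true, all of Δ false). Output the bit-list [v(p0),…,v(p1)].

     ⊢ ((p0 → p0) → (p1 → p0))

Search for a countermodel by truth-table:
  v=00: Γ:[] Δ:[((p0 → p0) → (p1 → p0))=T] refutes=False
  v=01: Γ:[] Δ:[((p0 → p0) → (p1 → p0))=F] refutes=True  ← countermodel

Result: [0, 1]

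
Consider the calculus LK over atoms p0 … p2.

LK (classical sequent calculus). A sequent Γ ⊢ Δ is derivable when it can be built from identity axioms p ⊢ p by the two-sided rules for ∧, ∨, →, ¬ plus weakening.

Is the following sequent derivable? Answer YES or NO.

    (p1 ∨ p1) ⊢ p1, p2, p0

Derivation (root first):
[∨L] (p1 ∨ p1) ⊢ p1, p2, p0
  [WR] p1 ⊢ p1, p2
    [Ax] p1 ⊢ p1
  [WR] p1 ⊢ p1, p2, p0
    [WR] p1 ⊢ p1, p2
      [Ax] p1 ⊢ p1

Result: YES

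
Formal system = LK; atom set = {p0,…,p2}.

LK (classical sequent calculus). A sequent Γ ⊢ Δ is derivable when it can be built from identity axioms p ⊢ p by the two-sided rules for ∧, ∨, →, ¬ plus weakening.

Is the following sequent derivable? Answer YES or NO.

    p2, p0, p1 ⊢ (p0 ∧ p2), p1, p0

Derivation trace:
[WR] p2, p0, p1 ⊢ (p0 ∧ p2), p1, p0
  [WR] p2, p0, p1 ⊢ (p0 ∧ p2), p1
    [WL] p2, p0, p1 ⊢ (p0 ∧ p2)
      [∧R] p2, p0 ⊢ (p0 ∧ p2)
        [Ax] p0 ⊢ p0
        [Ax] p2 ⊢ p2

Result: YES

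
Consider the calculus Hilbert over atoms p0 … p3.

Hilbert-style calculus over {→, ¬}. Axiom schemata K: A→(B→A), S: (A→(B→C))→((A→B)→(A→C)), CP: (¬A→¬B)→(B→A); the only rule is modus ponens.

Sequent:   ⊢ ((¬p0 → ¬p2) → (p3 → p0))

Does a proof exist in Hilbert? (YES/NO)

Truth-table refutation:
  v=0000: Γ:[] Δ:[((¬p0 → ¬p2) → (p3 → p0))=T] refutes=False
  v=0001: Γ:[] Δ:[((¬p0 → ¬p2) → (p3 → p0))=F] refutes=True  ← countermodel

Result: NO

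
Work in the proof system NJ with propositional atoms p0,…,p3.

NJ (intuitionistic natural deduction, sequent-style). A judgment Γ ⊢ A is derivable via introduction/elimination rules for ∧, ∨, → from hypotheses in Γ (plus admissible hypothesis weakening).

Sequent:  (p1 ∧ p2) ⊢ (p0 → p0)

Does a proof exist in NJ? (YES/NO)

Proof tree:
[→I] (p1 ∧ p2) ⊢ (p0 → p0)
  [Wk] p0, (p1 ∧ p2) ⊢ p0
    [Ax] p0 ⊢ p0

Result: YES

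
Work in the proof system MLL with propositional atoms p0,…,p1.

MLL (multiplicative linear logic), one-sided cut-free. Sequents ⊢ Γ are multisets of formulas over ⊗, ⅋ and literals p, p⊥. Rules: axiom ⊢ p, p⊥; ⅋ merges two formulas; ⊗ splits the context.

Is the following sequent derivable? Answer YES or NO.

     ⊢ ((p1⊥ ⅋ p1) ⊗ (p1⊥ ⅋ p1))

Proof tree:
[⊗]  ⊢ ((p1⊥ ⅋ p1) ⊗ (p1⊥ ⅋ p1))
  [⅋]  ⊢ (p1⊥ ⅋ p1)
    [Ax]  ⊢ p1, p1⊥
  [⅋]  ⊢ (p1⊥ ⅋ p1)
    [Ax]  ⊢ p1, p1⊥

Result: YES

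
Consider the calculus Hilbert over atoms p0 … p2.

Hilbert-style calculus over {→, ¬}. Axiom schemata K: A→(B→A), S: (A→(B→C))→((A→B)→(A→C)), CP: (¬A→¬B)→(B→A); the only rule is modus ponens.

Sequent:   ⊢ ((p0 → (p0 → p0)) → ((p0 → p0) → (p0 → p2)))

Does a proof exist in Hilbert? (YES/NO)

Enumerate valuations to refute Γ ⊢ Δ:
  v=000: Γ:[] Δ:[((p0 → (p0 → p0)) → ((p0 → p0) → (p0 → p2)))=T] refutes=False
  v=001: Γ:[] Δ:[((p0 → (p0 → p0)) → ((p0 → p0) → (p0 → p2)))=T] refutes=False
  v=010: Γ:[] Δ:[((p0 → (p0 → p0)) → ((p0 → p0) → (p0 → p2)))=T] refutes=False
  v=011: Γ:[] Δ:[((p0 → (p0 → p0)) → ((p0 → p0) → (p0 → p2)))=T] refutes=False
  v=100: Γ:[] Δ:[((p0 → (p0 → p0)) → ((p0 → p0) → (p0 → p2)))=F] refutes=True  ← countermodel

Result: NO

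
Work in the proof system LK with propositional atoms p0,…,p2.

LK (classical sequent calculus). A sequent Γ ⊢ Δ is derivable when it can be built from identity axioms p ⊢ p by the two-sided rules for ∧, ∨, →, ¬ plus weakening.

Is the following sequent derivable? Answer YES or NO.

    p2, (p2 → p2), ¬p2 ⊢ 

Proof tree:
[¬L] p2, (p2 → p2), ¬p2 ⊢ 
  [→L] p2, (p2 → p2) ⊢ p2
    [Ax] p2 ⊢ p2
    [Ax] p2 ⊢ p2

Result: YES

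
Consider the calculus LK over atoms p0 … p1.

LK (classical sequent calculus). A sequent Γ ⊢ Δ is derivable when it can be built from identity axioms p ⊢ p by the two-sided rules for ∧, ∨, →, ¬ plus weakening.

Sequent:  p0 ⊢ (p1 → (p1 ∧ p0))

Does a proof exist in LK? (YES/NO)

Derivation (root first):
[→R] p0 ⊢ (p1 → (p1 ∧ p0))
  [∧R] p1, p0 ⊢ (p1 ∧ p0)
    [Ax] p1 ⊢ p1
    [Ax] p0 ⊢ p0

Result: YES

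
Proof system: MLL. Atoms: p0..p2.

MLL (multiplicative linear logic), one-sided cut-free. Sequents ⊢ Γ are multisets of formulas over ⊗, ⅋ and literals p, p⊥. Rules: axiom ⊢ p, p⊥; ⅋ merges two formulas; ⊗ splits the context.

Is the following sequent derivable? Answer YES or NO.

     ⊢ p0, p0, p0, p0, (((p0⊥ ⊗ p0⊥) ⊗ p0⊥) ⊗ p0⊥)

Derivation (root first):
[⊗]  ⊢ p0, p0, p0, p0, (((p0⊥ ⊗ p0⊥) ⊗ p0⊥) ⊗ p0⊥)
  [⊗]  ⊢ p0, p0, p0, ((p0⊥ ⊗ p0⊥) ⊗ p0⊥)
    [⊗]  ⊢ p0, p0, (p0⊥ ⊗ p0⊥)
      [Ax]  ⊢ p0, p0⊥
      [Ax]  ⊢ p0, p0⊥
    [Ax]  ⊢ p0, p0⊥
  [Ax]  ⊢ p0, p0⊥

Result: YES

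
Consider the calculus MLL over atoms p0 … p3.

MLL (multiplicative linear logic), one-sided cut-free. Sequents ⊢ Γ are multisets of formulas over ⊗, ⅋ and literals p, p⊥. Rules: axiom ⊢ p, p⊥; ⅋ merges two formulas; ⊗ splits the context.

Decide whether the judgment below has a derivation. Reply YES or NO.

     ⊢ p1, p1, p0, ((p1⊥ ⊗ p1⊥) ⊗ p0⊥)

Derivation trace:
[⊗]  ⊢ p1, p1, p0, ((p1⊥ ⊗ p1⊥) ⊗ p0⊥)
  [⊗]  ⊢ p1, p1, (p1⊥ ⊗ p1⊥)
    [Ax]  ⊢ p1, p1⊥
    [Ax]  ⊢ p1, p1⊥
  [Ax]  ⊢ p0, p0⊥

Result: YES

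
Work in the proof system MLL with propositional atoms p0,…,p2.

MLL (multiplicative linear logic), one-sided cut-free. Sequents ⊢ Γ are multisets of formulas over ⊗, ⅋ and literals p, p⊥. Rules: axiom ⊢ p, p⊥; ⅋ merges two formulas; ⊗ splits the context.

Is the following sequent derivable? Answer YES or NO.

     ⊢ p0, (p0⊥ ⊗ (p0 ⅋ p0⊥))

Derivation (root first):
[⊗]  ⊢ p0, (p0⊥ ⊗ (p0 ⅋ p0⊥))
  [Ax]  ⊢ p0, p0⊥
  [⅋]  ⊢ (p0 ⅋ p0⊥)
    [Ax]  ⊢ p0, p0⊥

Result: YES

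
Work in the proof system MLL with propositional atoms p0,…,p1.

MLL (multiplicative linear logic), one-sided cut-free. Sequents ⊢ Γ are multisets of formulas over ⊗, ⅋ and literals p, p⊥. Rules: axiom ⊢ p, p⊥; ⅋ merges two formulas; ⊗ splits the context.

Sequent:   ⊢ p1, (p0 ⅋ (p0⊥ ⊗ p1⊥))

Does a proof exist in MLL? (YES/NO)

Derivation (root first):
[⅋]  ⊢ p1, (p0 ⅋ (p0⊥ ⊗ p1⊥))
  [⊗]  ⊢ p0, p1, (p0⊥ ⊗ p1⊥)
    [Ax]  ⊢ p0, p0⊥
    [Ax]  ⊢ p1, p1⊥

Result: YES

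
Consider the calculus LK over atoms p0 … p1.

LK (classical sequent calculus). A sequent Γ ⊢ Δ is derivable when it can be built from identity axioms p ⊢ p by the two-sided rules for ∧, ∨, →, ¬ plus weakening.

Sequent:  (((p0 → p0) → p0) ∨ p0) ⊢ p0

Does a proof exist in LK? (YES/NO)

Derivation (root first):
[∨L] (((p0 → p0) → p0) ∨ p0) ⊢ p0
  [→L] ((p0 → p0) → p0) ⊢ p0
    [→R]  ⊢ (p0 → p0)
      [Ax] p0 ⊢ p0
    [Ax] p0 ⊢ p0
  [Ax] p0 ⊢ p0

Result: YES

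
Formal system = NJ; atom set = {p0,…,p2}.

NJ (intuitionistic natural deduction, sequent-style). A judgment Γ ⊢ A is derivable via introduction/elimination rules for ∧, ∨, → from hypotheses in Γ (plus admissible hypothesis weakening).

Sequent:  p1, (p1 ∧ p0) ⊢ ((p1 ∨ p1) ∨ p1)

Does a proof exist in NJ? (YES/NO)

Derivation trace:
[Wk] p1, (p1 ∧ p0) ⊢ ((p1 ∨ p1) ∨ p1)
  [∨I₁] p1 ⊢ ((p1 ∨ p1) ∨ p1)
    [∨I₂] p1 ⊢ (p1 ∨ p1)
      [Ax] p1 ⊢ p1

Result: YES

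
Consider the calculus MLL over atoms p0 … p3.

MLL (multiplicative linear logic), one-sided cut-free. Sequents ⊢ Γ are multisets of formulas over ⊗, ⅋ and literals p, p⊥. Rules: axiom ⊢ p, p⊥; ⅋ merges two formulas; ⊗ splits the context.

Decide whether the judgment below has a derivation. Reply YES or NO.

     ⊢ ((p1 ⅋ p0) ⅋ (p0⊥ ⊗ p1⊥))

Proof tree:
[⅋]  ⊢ ((p1 ⅋ p0) ⅋ (p0⊥ ⊗ p1⊥))
  [⅋]  ⊢ (p0⊥ ⊗ p1⊥), (p1 ⅋ p0)
    [⊗]  ⊢ p0, p1, (p0⊥ ⊗ p1⊥)
      [Ax]  ⊢ p0, p0⊥
      [Ax]  ⊢ p1, p1⊥

Result: YES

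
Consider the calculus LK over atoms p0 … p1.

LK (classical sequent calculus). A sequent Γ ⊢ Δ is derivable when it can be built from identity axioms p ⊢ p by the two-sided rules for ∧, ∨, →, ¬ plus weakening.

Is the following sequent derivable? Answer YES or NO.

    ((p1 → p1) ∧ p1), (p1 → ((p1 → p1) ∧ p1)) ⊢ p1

Derivation trace:
[→L] ((p1 → p1) ∧ p1), (p1 → ((p1 → p1) ∧ p1)) ⊢ p1
  [∧L] ((p1 → p1) ∧ p1) ⊢ p1
    [→L] p1, (p1 → p1) ⊢ p1
      [Ax] p1 ⊢ p1
      [Ax] p1 ⊢ p1
  [∧L] ((p1 → p1) ∧ p1) ⊢ p1
    [→L] p1, (p1 → p1) ⊢ p1
      [Ax] p1 ⊢ p1
      [Ax] p1 ⊢ p1

Result: YES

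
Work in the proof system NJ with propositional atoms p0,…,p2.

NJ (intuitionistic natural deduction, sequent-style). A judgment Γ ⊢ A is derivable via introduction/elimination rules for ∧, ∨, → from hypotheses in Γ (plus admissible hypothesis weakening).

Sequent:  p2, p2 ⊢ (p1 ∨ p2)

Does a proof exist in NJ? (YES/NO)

Proof tree:
[Wk] p2, p2 ⊢ (p1 ∨ p2)
  [∨I₂] p2 ⊢ (p1 ∨ p2)
    [Ax] p2 ⊢ p2

Result: YES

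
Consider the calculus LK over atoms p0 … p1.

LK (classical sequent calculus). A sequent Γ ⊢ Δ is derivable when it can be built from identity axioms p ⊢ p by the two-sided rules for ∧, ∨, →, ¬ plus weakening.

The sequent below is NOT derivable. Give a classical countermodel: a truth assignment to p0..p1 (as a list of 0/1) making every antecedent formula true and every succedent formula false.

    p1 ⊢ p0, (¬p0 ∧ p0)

Truth-table refutation:
  v=00: Γ:[p1=F] Δ:[p0=F, (¬p0 ∧ p0)=F] refutes=False
  v=01: Γ:[p1=T] Δ:[p0=F, (¬p0 ∧ p0)=F] refutes=True  ← countermodel

Result: [0, 1]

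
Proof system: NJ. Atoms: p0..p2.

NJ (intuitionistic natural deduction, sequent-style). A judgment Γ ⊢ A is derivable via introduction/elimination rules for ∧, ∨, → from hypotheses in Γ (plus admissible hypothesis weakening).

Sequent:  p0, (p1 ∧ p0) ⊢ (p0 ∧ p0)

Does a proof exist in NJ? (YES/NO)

Derivation (root first):
[Wk] p0, (p1 ∧ p0) ⊢ (p0 ∧ p0)
  [∧I] p0 ⊢ (p0 ∧ p0)
    [Ax] p0 ⊢ p0
    [Ax] p0 ⊢ p0

Result: YES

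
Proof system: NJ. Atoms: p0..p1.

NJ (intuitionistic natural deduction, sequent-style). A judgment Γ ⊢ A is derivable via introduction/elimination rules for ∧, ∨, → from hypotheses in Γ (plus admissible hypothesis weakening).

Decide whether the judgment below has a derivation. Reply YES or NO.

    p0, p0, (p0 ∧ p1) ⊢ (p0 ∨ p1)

Derivation (root first):
[∨I₁] p0, p0, (p0 ∧ p1) ⊢ (p0 ∨ p1)
  [Wk] p0, p0, (p0 ∧ p1) ⊢ p0
    [Wk] p0, p0 ⊢ p0
      [Ax] p0 ⊢ p0

Result: YES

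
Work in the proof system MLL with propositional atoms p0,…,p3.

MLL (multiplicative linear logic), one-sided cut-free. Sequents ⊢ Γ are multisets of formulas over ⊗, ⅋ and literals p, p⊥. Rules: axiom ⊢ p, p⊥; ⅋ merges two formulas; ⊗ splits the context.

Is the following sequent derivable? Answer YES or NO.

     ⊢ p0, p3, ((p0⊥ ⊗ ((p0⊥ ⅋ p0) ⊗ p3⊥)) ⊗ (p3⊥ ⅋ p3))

Proof tree:
[⊗]  ⊢ p0, p3, ((p0⊥ ⊗ ((p0⊥ ⅋ p0) ⊗ p3⊥)) ⊗ (p3⊥ ⅋ p3))
  [⊗]  ⊢ p0, p3, (p0⊥ ⊗ ((p0⊥ ⅋ p0) ⊗ p3⊥))
    [Ax]  ⊢ p0, p0⊥
    [⊗]  ⊢ p3, ((p0⊥ ⅋ p0) ⊗ p3⊥)
      [⅋]  ⊢ (p0⊥ ⅋ p0)
        [Ax]  ⊢ p0, p0⊥
      [Ax]  ⊢ p3, p3⊥
  [⅋]  ⊢ (p3⊥ ⅋ p3)
    [Ax]  ⊢ p3, p3⊥

Result: YES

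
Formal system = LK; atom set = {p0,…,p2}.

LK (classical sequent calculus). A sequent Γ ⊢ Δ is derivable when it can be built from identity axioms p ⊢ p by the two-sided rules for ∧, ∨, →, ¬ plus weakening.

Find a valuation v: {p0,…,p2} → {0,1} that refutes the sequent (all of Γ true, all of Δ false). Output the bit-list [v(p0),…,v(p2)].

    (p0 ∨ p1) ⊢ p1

Truth-table refutation:
  v=000: Γ:[(p0 ∨ p1)=F] Δ:[p1=F] refutes=False
  v=001: Γ:[(p0 ∨ p1)=F] Δ:[p1=F] refutes=False
  v=010: Γ:[(p0 ∨ p1)=T] Δ:[p1=T] refutes=False
  v=011: Γ:[(p0 ∨ p1)=T] Δ:[p1=T] refutes=False
  v=100: Γ:[(p0 ∨ p1)=T] Δ:[p1=F] refutes=True  ← countermodel

Result: [1, 0, 0]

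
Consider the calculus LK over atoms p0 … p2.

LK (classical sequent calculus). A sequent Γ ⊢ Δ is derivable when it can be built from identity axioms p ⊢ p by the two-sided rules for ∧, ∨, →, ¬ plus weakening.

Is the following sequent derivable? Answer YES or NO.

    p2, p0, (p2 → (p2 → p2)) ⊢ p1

Enumerate valuations to refute Γ ⊢ Δ:
  v=000: Γ:[p2=F, p0=F, (p2 → (p2 → p2))=T] Δ:[p1=F] refutes=False
  v=001: Γ:[p2=T, p0=F, (p2 → (p2 → p2))=T] Δ:[p1=F] refutes=False
  v=010: Γ:[p2=F, p0=F, (p2 → (p2 → p2))=T] Δ:[p1=T] refutes=False
  v=011: Γ:[p2=T, p0=F, (p2 → (p2 → p2))=T] Δ:[p1=T] refutes=False
  v=100: Γ:[p2=F, p0=T, (p2 → (p2 → p2))=T] Δ:[p1=F] refutes=False
  v=101: Γ:[p2=T, p0=T, (p2 → (p2 → p2))=T] Δ:[p1=F] refutes=True  ← countermodel

Result: NO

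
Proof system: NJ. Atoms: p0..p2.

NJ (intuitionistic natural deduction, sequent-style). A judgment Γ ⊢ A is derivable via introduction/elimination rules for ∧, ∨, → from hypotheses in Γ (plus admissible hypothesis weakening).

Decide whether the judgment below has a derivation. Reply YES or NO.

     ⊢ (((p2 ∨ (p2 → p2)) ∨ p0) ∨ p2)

Proof tree:
[∨I₁]  ⊢ (((p2 ∨ (p2 → p2)) ∨ p0) ∨ p2)
  [∨I₁]  ⊢ ((p2 ∨ (p2 → p2)) ∨ p0)
    [∨I₂]  ⊢ (p2 ∨ (p2 → p2))
      [→I]  ⊢ (p2 → p2)
        [Ax] p2 ⊢ p2

Result: YES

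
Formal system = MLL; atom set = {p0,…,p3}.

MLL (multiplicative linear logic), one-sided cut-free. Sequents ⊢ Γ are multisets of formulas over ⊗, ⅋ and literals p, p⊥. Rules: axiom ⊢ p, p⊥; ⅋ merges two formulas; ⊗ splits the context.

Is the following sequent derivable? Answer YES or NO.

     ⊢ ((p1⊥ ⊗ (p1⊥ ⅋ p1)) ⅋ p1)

Proof tree:
[⅋]  ⊢ ((p1⊥ ⊗ (p1⊥ ⅋ p1)) ⅋ p1)
  [⊗]  ⊢ p1, (p1⊥ ⊗ (p1⊥ ⅋ p1))
    [Ax]  ⊢ p1, p1⊥
    [⅋]  ⊢ (p1⊥ ⅋ p1)
      [Ax]  ⊢ p1, p1⊥

Result: YES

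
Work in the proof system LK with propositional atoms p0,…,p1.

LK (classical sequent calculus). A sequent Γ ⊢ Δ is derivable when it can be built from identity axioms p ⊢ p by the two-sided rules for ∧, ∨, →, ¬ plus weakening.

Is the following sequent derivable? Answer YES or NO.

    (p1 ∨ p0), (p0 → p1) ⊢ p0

Truth-table refutation:
  v=00: Γ:[(p1 ∨ p0)=F, (p0 → p1)=T] Δ:[p0=F] refutes=False
  v=01: Γ:[(p1 ∨ p0)=T, (p0 → p1)=T] Δ:[p0=F] refutes=True  ← countermodel

Result: NO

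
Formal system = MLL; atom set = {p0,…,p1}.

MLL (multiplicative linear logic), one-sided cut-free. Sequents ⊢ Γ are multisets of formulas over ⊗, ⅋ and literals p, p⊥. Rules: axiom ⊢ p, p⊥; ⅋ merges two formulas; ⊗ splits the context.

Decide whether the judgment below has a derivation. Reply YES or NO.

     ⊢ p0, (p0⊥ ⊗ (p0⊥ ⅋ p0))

Proof tree:
[⊗]  ⊢ p0, (p0⊥ ⊗ (p0⊥ ⅋ p0))
  [Ax]  ⊢ p0, p0⊥
  [⅋]  ⊢ (p0⊥ ⅋ p0)
    [Ax]  ⊢ p0, p0⊥

Result: YES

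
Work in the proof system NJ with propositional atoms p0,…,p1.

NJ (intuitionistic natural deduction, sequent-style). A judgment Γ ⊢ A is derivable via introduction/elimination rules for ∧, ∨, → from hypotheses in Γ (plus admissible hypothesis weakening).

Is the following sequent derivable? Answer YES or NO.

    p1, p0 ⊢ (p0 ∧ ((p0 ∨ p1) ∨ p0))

Derivation trace:
[∧I] p1, p0 ⊢ (p0 ∧ ((p0 ∨ p1) ∨ p0))
  [Wk] p0, p1 ⊢ p0
    [Ax] p0 ⊢ p0
  [∨I₁] p1 ⊢ ((p0 ∨ p1) ∨ p0)
    [∨I₂] p1 ⊢ (p0 ∨ p1)
      [Ax] p1 ⊢ p1

Result: YES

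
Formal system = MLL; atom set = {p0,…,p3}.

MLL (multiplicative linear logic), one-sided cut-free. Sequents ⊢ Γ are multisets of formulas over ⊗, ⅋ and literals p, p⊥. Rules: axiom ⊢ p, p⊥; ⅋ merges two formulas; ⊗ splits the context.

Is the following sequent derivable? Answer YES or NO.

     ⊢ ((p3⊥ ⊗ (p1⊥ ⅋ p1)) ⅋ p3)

Derivation trace:
[⅋]  ⊢ ((p3⊥ ⊗ (p1⊥ ⅋ p1)) ⅋ p3)
  [⊗]  ⊢ p3, (p3⊥ ⊗ (p1⊥ ⅋ p1))
    [Ax]  ⊢ p3, p3⊥
    [⅋]  ⊢ (p1⊥ ⅋ p1)
      [Ax]  ⊢ p1, p1⊥

Result: YES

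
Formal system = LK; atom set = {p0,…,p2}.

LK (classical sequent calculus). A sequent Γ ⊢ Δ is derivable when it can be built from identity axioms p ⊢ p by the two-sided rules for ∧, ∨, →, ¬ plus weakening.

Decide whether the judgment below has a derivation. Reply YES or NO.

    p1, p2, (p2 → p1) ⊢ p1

Proof tree:
[→L] p1, p2, (p2 → p1) ⊢ p1
  [WL] p2, p1 ⊢ p2
    [Ax] p2 ⊢ p2
  [Ax] p1 ⊢ p1

Result: YES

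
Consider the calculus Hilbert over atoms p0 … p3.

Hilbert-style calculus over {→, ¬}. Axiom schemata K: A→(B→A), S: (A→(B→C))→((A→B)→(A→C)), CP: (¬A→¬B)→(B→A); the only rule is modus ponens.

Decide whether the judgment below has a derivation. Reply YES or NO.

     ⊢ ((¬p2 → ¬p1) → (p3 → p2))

Enumerate valuations to refute Γ ⊢ Δ:
  v=0000: Γ:[] Δ:[((¬p2 → ¬p1) → (p3 → p2))=T] refutes=False
  v=0001: Γ:[] Δ:[((¬p2 → ¬p1) → (p3 → p2))=F] refutes=True  ← countermodel

Result: NO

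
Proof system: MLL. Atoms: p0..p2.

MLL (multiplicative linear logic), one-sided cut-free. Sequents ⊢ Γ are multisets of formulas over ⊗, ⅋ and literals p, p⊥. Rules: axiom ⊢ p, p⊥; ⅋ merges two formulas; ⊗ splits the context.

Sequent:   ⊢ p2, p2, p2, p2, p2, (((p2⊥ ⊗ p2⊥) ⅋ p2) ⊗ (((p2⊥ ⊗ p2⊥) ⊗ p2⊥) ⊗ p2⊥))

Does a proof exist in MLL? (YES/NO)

Proof tree:
[⊗]  ⊢ p2, p2, p2, p2, p2, (((p2⊥ ⊗ p2⊥) ⅋ p2) ⊗ (((p2⊥ ⊗ p2⊥) ⊗ p2⊥) ⊗ p2⊥))
  [⅋]  ⊢ p2, ((p2⊥ ⊗ p2⊥) ⅋ p2)
    [⊗]  ⊢ p2, p2, (p2⊥ ⊗ p2⊥)
      [Ax]  ⊢ p2, p2⊥
      [Ax]  ⊢ p2, p2⊥
  [⊗]  ⊢ p2, p2, p2, p2, (((p2⊥ ⊗ p2⊥) ⊗ p2⊥) ⊗ p2⊥)
    [⊗]  ⊢ p2, p2, p2, ((p2⊥ ⊗ p2⊥) ⊗ p2⊥)
      [⊗]  ⊢ p2, p2, (p2⊥ ⊗ p2⊥)
        [Ax]  ⊢ p2, p2⊥
        [Ax]  ⊢ p2, p2⊥
      [Ax]  ⊢ p2, p2⊥
    [Ax]  ⊢ p2, p2⊥

Result: YES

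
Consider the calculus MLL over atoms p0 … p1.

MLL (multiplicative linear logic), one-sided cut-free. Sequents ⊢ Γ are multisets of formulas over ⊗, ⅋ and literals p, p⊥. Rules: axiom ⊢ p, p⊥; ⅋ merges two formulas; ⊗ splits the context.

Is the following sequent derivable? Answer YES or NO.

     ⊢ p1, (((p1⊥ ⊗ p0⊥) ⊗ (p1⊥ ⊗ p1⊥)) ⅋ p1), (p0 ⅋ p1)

Derivation trace:
[⅋]  ⊢ p1, (((p1⊥ ⊗ p0⊥) ⊗ (p1⊥ ⊗ p1⊥)) ⅋ p1), (p0 ⅋ p1)
  [⅋]  ⊢ p1, p0, p1, (((p1⊥ ⊗ p0⊥) ⊗ (p1⊥ ⊗ p1⊥)) ⅋ p1)
    [⊗]  ⊢ p1, p0, p1, p1, ((p1⊥ ⊗ p0⊥) ⊗ (p1⊥ ⊗ p1⊥))
      [⊗]  ⊢ p1, p0, (p1⊥ ⊗ p0⊥)
        [Ax]  ⊢ p1, p1⊥
        [Ax]  ⊢ p0, p0⊥
      [⊗]  ⊢ p1, p1, (p1⊥ ⊗ p1⊥)
        [Ax]  ⊢ p1, p1⊥
        [Ax]  ⊢ p1, p1⊥

Result: YES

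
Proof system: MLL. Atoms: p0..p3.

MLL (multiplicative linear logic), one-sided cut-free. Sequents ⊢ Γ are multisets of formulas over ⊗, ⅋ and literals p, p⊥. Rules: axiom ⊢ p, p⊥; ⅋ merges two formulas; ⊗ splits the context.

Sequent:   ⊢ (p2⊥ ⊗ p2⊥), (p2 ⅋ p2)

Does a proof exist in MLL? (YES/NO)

Proof tree:
[⅋]  ⊢ (p2⊥ ⊗ p2⊥), (p2 ⅋ p2)
  [⊗]  ⊢ p2, p2, (p2⊥ ⊗ p2⊥)
    [Ax]  ⊢ p2, p2⊥
    [Ax]  ⊢ p2, p2⊥

Result: YES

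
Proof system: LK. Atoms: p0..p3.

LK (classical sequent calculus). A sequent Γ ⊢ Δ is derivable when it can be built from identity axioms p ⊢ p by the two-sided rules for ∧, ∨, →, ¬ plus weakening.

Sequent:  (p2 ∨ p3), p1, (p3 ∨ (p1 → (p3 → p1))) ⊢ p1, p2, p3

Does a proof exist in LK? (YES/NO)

Derivation (root first):
[∨L] (p2 ∨ p3), p1, (p3 ∨ (p1 → (p3 → p1))) ⊢ p1, p2, p3
  [Ax] p3 ⊢ p3
  [→L] (p2 ∨ p3), p1, (p1 → (p3 → p1)) ⊢ p1, p2
    [Ax] p1 ⊢ p1
    [→L] (p2 ∨ p3), (p3 → p1) ⊢ p1, p2
      [∨L] (p2 ∨ p3) ⊢ p2, p3
        [Ax] p2 ⊢ p2
        [Ax] p3 ⊢ p3
      [Ax] p1 ⊢ p1

Result: YES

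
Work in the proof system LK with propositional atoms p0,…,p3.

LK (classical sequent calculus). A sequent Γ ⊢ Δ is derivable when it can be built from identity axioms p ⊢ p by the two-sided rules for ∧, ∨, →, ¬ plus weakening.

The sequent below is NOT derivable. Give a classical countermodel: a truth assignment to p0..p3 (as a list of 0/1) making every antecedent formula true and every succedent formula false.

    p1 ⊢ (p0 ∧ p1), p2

Search for a countermodel by truth-table:
  v=0000: Γ:[p1=F] Δ:[(p0 ∧ p1)=F, p2=F] refutes=False
  v=0001: Γ:[p1=F] Δ:[(p0 ∧ p1)=F, p2=F] refutes=False
  v=0010: Γ:[p1=F] Δ:[(p0 ∧ p1)=F, p2=T] refutes=False
  v=0011: Γ:[p1=F] Δ:[(p0 ∧ p1)=F, p2=T] refutes=False
  v=0100: Γ:[p1=T] Δ:[(p0 ∧ p1)=F, p2=F] refutes=True  ← countermodel

Result: [0, 1, 0, 0]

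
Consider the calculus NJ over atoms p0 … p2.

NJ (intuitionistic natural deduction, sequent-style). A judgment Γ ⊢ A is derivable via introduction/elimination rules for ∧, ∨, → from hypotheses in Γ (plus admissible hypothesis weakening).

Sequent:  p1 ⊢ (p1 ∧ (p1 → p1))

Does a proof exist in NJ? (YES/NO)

Derivation trace:
[∧I] p1 ⊢ (p1 ∧ (p1 → p1))
  [Ax] p1 ⊢ p1
  [→I]  ⊢ (p1 → p1)
    [Ax] p1 ⊢ p1

Result: YES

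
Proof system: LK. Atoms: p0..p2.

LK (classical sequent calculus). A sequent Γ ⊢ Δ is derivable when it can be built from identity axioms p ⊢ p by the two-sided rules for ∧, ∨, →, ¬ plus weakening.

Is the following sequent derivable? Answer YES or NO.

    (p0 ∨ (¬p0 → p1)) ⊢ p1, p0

Derivation trace:
[∨L] (p0 ∨ (¬p0 → p1)) ⊢ p1, p0
  [Ax] p0 ⊢ p0
  [→L] (¬p0 → p1) ⊢ p1, p0
    [¬R]  ⊢ p0, ¬p0
      [Ax] p0 ⊢ p0
    [Ax] p1 ⊢ p1

Result: YES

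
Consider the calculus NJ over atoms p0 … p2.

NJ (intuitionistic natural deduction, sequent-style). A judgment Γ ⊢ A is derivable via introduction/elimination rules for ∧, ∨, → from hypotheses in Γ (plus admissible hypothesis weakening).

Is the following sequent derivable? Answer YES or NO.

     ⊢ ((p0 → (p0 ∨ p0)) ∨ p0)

Proof tree:
[∨I₁]  ⊢ ((p0 → (p0 ∨ p0)) ∨ p0)
  [→I]  ⊢ (p0 → (p0 ∨ p0))
    [∨I₂] p0 ⊢ (p0 ∨ p0)
      [Ax] p0 ⊢ p0

Result: YES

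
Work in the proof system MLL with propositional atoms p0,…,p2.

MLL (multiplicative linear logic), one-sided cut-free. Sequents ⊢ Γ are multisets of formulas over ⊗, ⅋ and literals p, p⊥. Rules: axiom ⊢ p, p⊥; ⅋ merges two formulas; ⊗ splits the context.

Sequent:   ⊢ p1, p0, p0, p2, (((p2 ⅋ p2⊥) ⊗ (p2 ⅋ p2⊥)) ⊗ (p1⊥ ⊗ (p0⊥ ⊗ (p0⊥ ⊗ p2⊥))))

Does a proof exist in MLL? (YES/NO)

Derivation (root first):
[⊗]  ⊢ p1, p0, p0, p2, (((p2 ⅋ p2⊥) ⊗ (p2 ⅋ p2⊥)) ⊗ (p1⊥ ⊗ (p0⊥ ⊗ (p0⊥ ⊗ p2⊥))))
  [⊗]  ⊢ ((p2 ⅋ p2⊥) ⊗ (p2 ⅋ p2⊥))
    [⅋]  ⊢ (p2 ⅋ p2⊥)
      [Ax]  ⊢ p2, p2⊥
    [⅋]  ⊢ (p2 ⅋ p2⊥)
      [Ax]  ⊢ p2, p2⊥
  [⊗]  ⊢ p1, p0, p0, p2, (p1⊥ ⊗ (p0⊥ ⊗ (p0⊥ ⊗ p2⊥)))
    [Ax]  ⊢ p1, p1⊥
    [⊗]  ⊢ p0, p0, p2, (p0⊥ ⊗ (p0⊥ ⊗ p2⊥))
      [Ax]  ⊢ p0, p0⊥
      [⊗]  ⊢ p0, p2, (p0⊥ ⊗ p2⊥)
        [Ax]  ⊢ p0, p0⊥
        [Ax]  ⊢ p2, p2⊥

Result: YES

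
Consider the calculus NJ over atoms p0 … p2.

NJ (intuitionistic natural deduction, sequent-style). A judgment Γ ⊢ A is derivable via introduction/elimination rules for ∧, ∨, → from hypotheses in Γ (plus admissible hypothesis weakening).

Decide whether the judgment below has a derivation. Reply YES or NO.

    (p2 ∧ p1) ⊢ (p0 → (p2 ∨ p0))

Derivation (root first):
[→I] (p2 ∧ p1) ⊢ (p0 → (p2 ∨ p0))
  [Wk] p0, (p2 ∧ p1) ⊢ (p2 ∨ p0)
    [∨I₂] p0 ⊢ (p2 ∨ p0)
      [Ax] p0 ⊢ p0

Result: YES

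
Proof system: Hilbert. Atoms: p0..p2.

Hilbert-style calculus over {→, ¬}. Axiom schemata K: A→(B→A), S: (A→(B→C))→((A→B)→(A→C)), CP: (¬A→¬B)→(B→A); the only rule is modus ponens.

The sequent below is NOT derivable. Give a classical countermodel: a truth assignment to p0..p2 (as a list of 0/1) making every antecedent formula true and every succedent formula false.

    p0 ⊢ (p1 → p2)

Truth-table refutation:
  v=000: Γ:[p0=F] Δ:[(p1 → p2)=T] refutes=False
  v=001: Γ:[p0=F] Δ:[(p1 → p2)=T] refutes=False
  v=010: Γ:[p0=F] Δ:[(p1 → p2)=F] refutes=False
  v=011: Γ:[p0=F] Δ:[(p1 → p2)=T] refutes=False
  v=100: Γ:[p0=T] Δ:[(p1 → p2)=T] refutes=False
  v=101: Γ:[p0=T] Δ:[(p1 → p2)=T] refutes=False
  v=110: Γ:[p0=T] Δ:[(p1 → p2)=F] refutes=True  ← countermodel

Result: [1, 1, 0]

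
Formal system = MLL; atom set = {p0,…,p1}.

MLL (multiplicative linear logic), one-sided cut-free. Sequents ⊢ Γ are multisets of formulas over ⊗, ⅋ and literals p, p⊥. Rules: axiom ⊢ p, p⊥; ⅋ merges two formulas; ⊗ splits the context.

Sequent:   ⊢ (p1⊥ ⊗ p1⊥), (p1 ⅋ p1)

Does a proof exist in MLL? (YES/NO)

Derivation (root first):
[⅋]  ⊢ (p1⊥ ⊗ p1⊥), (p1 ⅋ p1)
  [⊗]  ⊢ p1, p1, (p1⊥ ⊗ p1⊥)
    [Ax]  ⊢ p1, p1⊥
    [Ax]  ⊢ p1, p1⊥

Result: YES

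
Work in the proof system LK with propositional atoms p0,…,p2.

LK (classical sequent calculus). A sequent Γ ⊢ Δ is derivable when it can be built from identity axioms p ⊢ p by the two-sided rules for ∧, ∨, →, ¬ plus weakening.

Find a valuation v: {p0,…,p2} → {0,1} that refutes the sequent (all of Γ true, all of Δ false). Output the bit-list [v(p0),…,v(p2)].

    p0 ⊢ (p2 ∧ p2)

Search for a countermodel by truth-table:
  v=000: Γ:[p0=F] Δ:[(p2 ∧ p2)=F] refutes=False
  v=001: Γ:[p0=F] Δ:[(p2 ∧ p2)=T] refutes=False
  v=010: Γ:[p0=F] Δ:[(p2 ∧ p2)=F] refutes=False
  v=011: Γ:[p0=F] Δ:[(p2 ∧ p2)=T] refutes=False
  v=100: Γ:[p0=T] Δ:[(p2 ∧ p2)=F] refutes=True  ← countermodel

Result: [1, 0, 0]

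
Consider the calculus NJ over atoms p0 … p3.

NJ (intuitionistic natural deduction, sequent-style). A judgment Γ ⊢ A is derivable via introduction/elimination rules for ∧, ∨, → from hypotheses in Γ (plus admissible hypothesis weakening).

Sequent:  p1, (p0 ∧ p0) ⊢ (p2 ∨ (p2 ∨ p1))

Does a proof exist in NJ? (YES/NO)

Derivation (root first):
[∨I₂] p1, (p0 ∧ p0) ⊢ (p2 ∨ (p2 ∨ p1))
  [∨I₂] p1, (p0 ∧ p0) ⊢ (p2 ∨ p1)
    [Wk] p1, (p0 ∧ p0) ⊢ p1
      [Ax] p1 ⊢ p1

Result: YES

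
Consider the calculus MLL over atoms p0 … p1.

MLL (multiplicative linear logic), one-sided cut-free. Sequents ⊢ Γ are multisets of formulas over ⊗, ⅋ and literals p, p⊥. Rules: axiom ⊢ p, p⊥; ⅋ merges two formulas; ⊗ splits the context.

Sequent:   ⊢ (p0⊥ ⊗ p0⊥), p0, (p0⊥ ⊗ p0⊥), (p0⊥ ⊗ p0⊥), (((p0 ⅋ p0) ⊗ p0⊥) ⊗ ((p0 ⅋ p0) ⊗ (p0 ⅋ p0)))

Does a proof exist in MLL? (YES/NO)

Proof tree:
[⊗]  ⊢ (p0⊥ ⊗ p0⊥), p0, (p0⊥ ⊗ p0⊥), (p0⊥ ⊗ p0⊥), (((p0 ⅋ p0) ⊗ p0⊥) ⊗ ((p0 ⅋ p0) ⊗ (p0 ⅋ p0)))
  [⊗]  ⊢ (p0⊥ ⊗ p0⊥), p0, ((p0 ⅋ p0) ⊗ p0⊥)
    [⅋]  ⊢ (p0⊥ ⊗ p0⊥), (p0 ⅋ p0)
      [⊗]  ⊢ p0, p0, (p0⊥ ⊗ p0⊥)
        [Ax]  ⊢ p0, p0⊥
        [Ax]  ⊢ p0, p0⊥
    [Ax]  ⊢ p0, p0⊥
  [⊗]  ⊢ (p0⊥ ⊗ p0⊥), (p0⊥ ⊗ p0⊥), ((p0 ⅋ p0) ⊗ (p0 ⅋ p0))
    [⅋]  ⊢ (p0⊥ ⊗ p0⊥), (p0 ⅋ p0)
      [⊗]  ⊢ p0, p0, (p0⊥ ⊗ p0⊥)
        [Ax]  ⊢ p0, p0⊥
        [Ax]  ⊢ p0, p0⊥
    [⅋]  ⊢ (p0⊥ ⊗ p0⊥), (p0 ⅋ p0)
      [⊗]  ⊢ p0, p0, (p0⊥ ⊗ p0⊥)
        [Ax]  ⊢ p0, p0⊥
        [Ax]  ⊢ p0, p0⊥

Result: YES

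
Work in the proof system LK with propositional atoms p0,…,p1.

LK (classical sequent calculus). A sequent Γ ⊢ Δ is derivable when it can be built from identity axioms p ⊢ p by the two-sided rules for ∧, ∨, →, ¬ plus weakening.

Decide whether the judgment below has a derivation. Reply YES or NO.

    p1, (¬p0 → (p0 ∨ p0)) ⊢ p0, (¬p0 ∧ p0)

Derivation trace:
[∧R] p1, (¬p0 → (p0 ∨ p0)) ⊢ p0, (¬p0 ∧ p0)
  [¬R]  ⊢ p0, ¬p0
    [Ax] p0 ⊢ p0
  [→L] p1, (¬p0 → (p0 ∨ p0)) ⊢ p0
    [¬R] p1 ⊢ p0, ¬p0
      [WL] p0, p1 ⊢ p0
        [Ax] p0 ⊢ p0
    [∨L] (p0 ∨ p0) ⊢ p0
      [WR] p0 ⊢ p0, p0
        [Ax] p0 ⊢ p0
      [Ax] p0 ⊢ p0

Result: YES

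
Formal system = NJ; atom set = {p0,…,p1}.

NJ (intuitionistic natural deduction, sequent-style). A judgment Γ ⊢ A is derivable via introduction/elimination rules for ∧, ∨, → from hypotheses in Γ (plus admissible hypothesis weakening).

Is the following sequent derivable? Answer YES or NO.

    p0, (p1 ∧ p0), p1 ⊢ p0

Proof tree:
[Wk] p0, (p1 ∧ p0), p1 ⊢ p0
  [Wk] p0, (p1 ∧ p0) ⊢ p0
    [Ax] p0 ⊢ p0

Result: YES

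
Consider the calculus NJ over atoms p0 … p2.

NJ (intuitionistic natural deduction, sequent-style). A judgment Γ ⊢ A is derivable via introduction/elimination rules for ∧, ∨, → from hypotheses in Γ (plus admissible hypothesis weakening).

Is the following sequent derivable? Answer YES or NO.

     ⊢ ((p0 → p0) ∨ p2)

Derivation trace:
[∨I₁]  ⊢ ((p0 → p0) ∨ p2)
  [→I]  ⊢ (p0 → p0)
    [Ax] p0 ⊢ p0

Result: YES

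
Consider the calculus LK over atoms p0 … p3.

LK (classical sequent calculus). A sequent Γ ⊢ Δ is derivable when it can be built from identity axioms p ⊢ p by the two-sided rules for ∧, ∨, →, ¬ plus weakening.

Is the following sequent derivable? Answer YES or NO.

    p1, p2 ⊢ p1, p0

Proof tree:
[WL] p1, p2 ⊢ p1, p0
  [WR] p1 ⊢ p1, p0
    [Ax] p1 ⊢ p1

Result: YES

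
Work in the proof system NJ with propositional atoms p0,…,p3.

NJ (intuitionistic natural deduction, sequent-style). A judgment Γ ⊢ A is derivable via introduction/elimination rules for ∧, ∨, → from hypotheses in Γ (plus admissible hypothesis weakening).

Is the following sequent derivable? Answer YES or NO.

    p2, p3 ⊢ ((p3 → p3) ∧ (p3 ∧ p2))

Derivation (root first):
[∧I] p2, p3 ⊢ ((p3 → p3) ∧ (p3 ∧ p2))
  [→I]  ⊢ (p3 → p3)
    [Ax] p3 ⊢ p3
  [∧I] p2, p3 ⊢ (p3 ∧ p2)
    [Ax] p3 ⊢ p3
    [Ax] p2 ⊢ p2

Result: YES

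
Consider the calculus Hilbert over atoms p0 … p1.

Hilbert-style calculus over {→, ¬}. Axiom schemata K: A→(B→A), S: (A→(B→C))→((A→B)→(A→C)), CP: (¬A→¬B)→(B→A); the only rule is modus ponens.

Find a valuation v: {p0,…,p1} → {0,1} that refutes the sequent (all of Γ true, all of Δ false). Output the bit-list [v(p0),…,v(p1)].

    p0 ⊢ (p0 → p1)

Search for a countermodel by truth-table:
  v=00: Γ:[p0=F] Δ:[(p0 → p1)=T] refutes=False
  v=01: Γ:[p0=F] Δ:[(p0 → p1)=T] refutes=False
  v=10: Γ:[p0=T] Δ:[(p0 → p1)=F] refutes=True  ← countermodel

Result: [1, 0]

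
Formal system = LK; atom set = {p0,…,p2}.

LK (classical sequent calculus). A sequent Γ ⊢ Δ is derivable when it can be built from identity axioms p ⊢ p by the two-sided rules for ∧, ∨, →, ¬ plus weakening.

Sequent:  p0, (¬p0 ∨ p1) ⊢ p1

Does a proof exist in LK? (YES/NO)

Derivation (root first):
[∨L] p0, (¬p0 ∨ p1) ⊢ p1
  [¬L] p0, ¬p0 ⊢ 
    [Ax] p0 ⊢ p0
  [Ax] p1 ⊢ p1

Result: YES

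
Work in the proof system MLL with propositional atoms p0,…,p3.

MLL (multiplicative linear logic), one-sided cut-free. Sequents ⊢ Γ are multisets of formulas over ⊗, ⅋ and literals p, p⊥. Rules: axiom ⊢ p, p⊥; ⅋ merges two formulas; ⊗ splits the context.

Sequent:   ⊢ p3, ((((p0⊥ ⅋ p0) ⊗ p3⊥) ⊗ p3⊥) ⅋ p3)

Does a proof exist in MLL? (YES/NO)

Proof tree:
[⅋]  ⊢ p3, ((((p0⊥ ⅋ p0) ⊗ p3⊥) ⊗ p3⊥) ⅋ p3)
  [⊗]  ⊢ p3, p3, (((p0⊥ ⅋ p0) ⊗ p3⊥) ⊗ p3⊥)
    [⊗]  ⊢ p3, ((p0⊥ ⅋ p0) ⊗ p3⊥)
      [⅋]  ⊢ (p0⊥ ⅋ p0)
        [Ax]  ⊢ p0, p0⊥
      [Ax]  ⊢ p3, p3⊥
    [Ax]  ⊢ p3, p3⊥

Result: YES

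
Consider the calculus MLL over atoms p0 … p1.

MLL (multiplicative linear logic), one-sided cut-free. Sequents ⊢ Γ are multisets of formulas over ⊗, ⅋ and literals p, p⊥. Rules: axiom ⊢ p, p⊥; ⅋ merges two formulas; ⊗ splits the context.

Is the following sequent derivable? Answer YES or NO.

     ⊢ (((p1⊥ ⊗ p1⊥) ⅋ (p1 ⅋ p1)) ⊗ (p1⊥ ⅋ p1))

Derivation trace:
[⊗]  ⊢ (((p1⊥ ⊗ p1⊥) ⅋ (p1 ⅋ p1)) ⊗ (p1⊥ ⅋ p1))
  [⅋]  ⊢ ((p1⊥ ⊗ p1⊥) ⅋ (p1 ⅋ p1))
    [⅋]  ⊢ (p1⊥ ⊗ p1⊥), (p1 ⅋ p1)
      [⊗]  ⊢ p1, p1, (p1⊥ ⊗ p1⊥)
        [Ax]  ⊢ p1, p1⊥
        [Ax]  ⊢ p1, p1⊥
  [⅋]  ⊢ (p1⊥ ⅋ p1)
    [Ax]  ⊢ p1, p1⊥

Result: YES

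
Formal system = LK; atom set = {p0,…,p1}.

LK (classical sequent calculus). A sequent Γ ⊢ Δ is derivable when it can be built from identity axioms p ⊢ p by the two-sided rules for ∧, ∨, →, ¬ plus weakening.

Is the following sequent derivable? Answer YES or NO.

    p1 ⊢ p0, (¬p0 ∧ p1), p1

Proof tree:
[WR] p1 ⊢ p0, (¬p0 ∧ p1), p1
  [∧R] p1 ⊢ p0, (¬p0 ∧ p1)
    [¬R] p1 ⊢ p0, ¬p0
      [WL] p0, p1 ⊢ p0
        [Ax] p0 ⊢ p0
    [Ax] p1 ⊢ p1

Result: YES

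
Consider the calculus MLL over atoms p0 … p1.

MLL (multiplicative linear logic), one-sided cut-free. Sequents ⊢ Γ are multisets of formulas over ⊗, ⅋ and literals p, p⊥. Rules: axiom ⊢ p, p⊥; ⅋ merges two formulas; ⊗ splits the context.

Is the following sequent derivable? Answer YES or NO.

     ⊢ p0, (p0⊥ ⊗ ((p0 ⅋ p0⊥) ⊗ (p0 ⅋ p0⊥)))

Proof tree:
[⊗]  ⊢ p0, (p0⊥ ⊗ ((p0 ⅋ p0⊥) ⊗ (p0 ⅋ p0⊥)))
  [Ax]  ⊢ p0, p0⊥
  [⊗]  ⊢ ((p0 ⅋ p0⊥) ⊗ (p0 ⅋ p0⊥))
    [⅋]  ⊢ (p0 ⅋ p0⊥)
      [Ax]  ⊢ p0, p0⊥
    [⅋]  ⊢ (p0 ⅋ p0⊥)
      [Ax]  ⊢ p0, p0⊥

Result: YES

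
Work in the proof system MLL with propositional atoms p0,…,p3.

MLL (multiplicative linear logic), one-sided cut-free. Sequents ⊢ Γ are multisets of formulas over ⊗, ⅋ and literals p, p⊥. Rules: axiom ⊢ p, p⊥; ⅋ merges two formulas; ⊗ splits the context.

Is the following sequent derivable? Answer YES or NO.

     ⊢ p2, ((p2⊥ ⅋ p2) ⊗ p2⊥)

Derivation trace:
[⊗]  ⊢ p2, ((p2⊥ ⅋ p2) ⊗ p2⊥)
  [⅋]  ⊢ (p2⊥ ⅋ p2)
    [Ax]  ⊢ p2, p2⊥
  [Ax]  ⊢ p2, p2⊥

Result: YES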